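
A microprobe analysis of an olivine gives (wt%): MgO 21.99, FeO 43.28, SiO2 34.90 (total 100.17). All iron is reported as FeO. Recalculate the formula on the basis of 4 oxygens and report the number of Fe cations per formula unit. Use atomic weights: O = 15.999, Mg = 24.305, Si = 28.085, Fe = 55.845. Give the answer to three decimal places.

MgO: 21.99/40.304 = 0.54560 mol → 0.54560 mol Mg, 0.54560 mol O.
FeO: 43.28/71.844 = 0.60242 mol → 0.60242 mol Fe, 0.60242 mol O.
SiO2: 34.90/60.083 = 0.58086 mol → 0.58086 mol Si, 1.16172 mol O.
Total oxygen = 2.30974 mol. Normalization factor = 4/2.30974 = 1.73180.
Fe per 4 O = 0.60242 × 1.73180 = 1.043.

1.043 Fe apfu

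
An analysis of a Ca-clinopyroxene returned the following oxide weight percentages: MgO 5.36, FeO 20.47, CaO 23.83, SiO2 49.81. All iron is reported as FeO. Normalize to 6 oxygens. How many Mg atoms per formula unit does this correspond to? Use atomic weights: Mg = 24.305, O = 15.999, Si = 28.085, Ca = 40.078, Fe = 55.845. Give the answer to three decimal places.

MgO (M=40.304): mol = 0.13299; Mg = 0.13299, O = 0.13299.
FeO (M=71.844): mol = 0.28492; Fe = 0.28492, O = 0.28492.
CaO (M=56.077): mol = 0.42495; Ca = 0.42495, O = 0.42495.
SiO2 (M=60.083): mol = 0.82902; Si = 0.82902, O = 1.65804.
ΣO = 2.50090; factor = 6/ΣO = 2.39914.
Mg apfu = 0.13299 × 2.39914 = 0.319.

0.319 Mg apfu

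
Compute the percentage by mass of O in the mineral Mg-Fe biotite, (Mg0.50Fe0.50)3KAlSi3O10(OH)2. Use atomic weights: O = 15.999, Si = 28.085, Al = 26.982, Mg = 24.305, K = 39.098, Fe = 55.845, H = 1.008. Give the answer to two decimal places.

41.33 weight percent

Molar mass of (Mg0.50Fe0.50)3KAlSi3O10(OH)2: 1.50·24.305 + 1.50·55.845 + 1·39.098 + 1·26.982 + 3·28.085 + 12·15.999 + 2·1.008 = 464.564 g/mol.
Mass of O per formula unit: 12 × 15.999 = 191.988 g.
Weight fraction O = 191.988 / 464.564 = 0.4133.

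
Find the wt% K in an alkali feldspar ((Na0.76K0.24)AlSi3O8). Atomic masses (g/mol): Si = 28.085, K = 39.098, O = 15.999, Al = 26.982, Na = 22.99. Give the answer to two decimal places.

3.53 weight percent

M((Na0.76K0.24)AlSi3O8) = 266.085 g/mol.
K contributes 0.24 × 39.098 = 9.384 g per mole.
9.384/266.085 = 0.0353 → 3.53%.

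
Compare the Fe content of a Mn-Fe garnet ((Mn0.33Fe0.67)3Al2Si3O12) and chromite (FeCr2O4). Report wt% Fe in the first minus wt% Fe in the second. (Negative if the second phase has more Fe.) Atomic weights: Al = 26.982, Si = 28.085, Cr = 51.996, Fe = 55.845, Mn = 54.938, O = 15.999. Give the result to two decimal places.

-2.36 percentage points

Fe in (Mn0.33Fe0.67)3Al2Si3O12: molar mass 496.844 g/mol; 2.01×55.845 = 112.248 g → 22.59 wt%.
Fe in FeCr2O4: molar mass 223.833 g/mol; 1×55.845 = 55.845 g → 24.95 wt%.
Difference = 22.59 − 24.95 = -2.36 percentage points.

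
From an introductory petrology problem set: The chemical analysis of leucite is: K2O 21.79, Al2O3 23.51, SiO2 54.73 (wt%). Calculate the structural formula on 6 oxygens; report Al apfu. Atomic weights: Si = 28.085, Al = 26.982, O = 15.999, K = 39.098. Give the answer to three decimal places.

1.008 Al apfu

K2O (M=94.195): mol = 0.23133; K = 0.46266, O = 0.23133.
Al2O3 (M=101.961): mol = 0.23058; Al = 0.46116, O = 0.69174.
SiO2 (M=60.083): mol = 0.91091; Si = 0.91091, O = 1.82182.
ΣO = 2.74489; factor = 6/ΣO = 2.18588.
Al apfu = 0.46116 × 2.18588 = 1.008.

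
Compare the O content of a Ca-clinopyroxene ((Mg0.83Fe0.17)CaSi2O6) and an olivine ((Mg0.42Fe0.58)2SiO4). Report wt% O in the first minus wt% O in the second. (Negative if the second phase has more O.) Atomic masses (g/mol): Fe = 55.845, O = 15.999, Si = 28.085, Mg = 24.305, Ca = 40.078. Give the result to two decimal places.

7.16 percentage points

First mineral: 95.994 g O in 221.909 g formula = 43.26 wt% O.
Second mineral: 63.996 g O in 177.277 g formula = 36.10 wt% O.
43.26% − 36.10% gives a difference of 7.16 percentage points.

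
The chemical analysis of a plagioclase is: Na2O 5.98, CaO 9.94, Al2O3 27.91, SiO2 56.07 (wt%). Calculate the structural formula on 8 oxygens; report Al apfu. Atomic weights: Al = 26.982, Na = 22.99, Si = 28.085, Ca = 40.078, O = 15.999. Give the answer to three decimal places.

1.479 Al apfu

Na2O: 5.98/61.979 = 0.09648 mol → 0.19296 mol Na, 0.09648 mol O.
CaO: 9.94/56.077 = 0.17726 mol → 0.17726 mol Ca, 0.17726 mol O.
Al2O3: 27.91/101.961 = 0.27373 mol → 0.54746 mol Al, 0.82119 mol O.
SiO2: 56.07/60.083 = 0.93321 mol → 0.93321 mol Si, 1.86642 mol O.
Total oxygen = 2.96135 mol. Normalization factor = 8/2.96135 = 2.70147.
Al per 8 O = 0.54746 × 2.70147 = 1.479.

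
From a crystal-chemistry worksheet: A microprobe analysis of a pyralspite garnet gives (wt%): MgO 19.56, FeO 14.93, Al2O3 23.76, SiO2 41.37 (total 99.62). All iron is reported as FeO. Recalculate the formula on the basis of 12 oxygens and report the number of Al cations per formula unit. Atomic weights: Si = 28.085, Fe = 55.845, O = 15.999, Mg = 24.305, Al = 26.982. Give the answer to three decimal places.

19.56 wt% MgO ÷ 40.304 g/mol = 0.48531 mol, giving 0.48531 Mg and 0.48531 O.
14.93 wt% FeO ÷ 71.844 g/mol = 0.20781 mol, giving 0.20781 Fe and 0.20781 O.
23.76 wt% Al2O3 ÷ 101.961 g/mol = 0.23303 mol, giving 0.46606 Al and 0.69909 O.
41.37 wt% SiO2 ÷ 60.083 g/mol = 0.68855 mol, giving 0.68855 Si and 1.37710 O.
Oxygen sums to 2.76931; scaling by 12/2.76931 = 4.33321 puts the formula on 12 O.
Al: 0.46606 × 4.33321 = 2.020 atoms per formula unit.

2.020 Al apfu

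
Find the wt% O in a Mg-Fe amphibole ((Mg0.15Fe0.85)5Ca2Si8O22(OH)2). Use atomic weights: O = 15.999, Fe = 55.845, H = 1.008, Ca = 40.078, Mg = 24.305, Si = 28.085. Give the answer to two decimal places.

40.57 weight percent

Molar mass of (Mg0.15Fe0.85)5Ca2Si8O22(OH)2: 0.75×24.305 + 4.25×55.845 + 2×40.078 + 8×28.085 + 24×15.999 + 2×1.008 = 946.398 g/mol.
Mass of O per formula unit: 24 × 15.999 = 383.976 g.
Weight fraction O = 383.976 / 946.398 = 0.4057.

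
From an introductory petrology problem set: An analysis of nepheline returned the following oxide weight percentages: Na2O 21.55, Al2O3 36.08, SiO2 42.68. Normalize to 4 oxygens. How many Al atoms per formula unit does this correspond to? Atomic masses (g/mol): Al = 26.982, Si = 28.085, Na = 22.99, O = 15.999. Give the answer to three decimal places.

1.000 Al apfu

Na2O: 21.55/61.979 = 0.34770 mol → 0.69540 mol Na, 0.34770 mol O.
Al2O3: 36.08/101.961 = 0.35386 mol → 0.70772 mol Al, 1.06158 mol O.
SiO2: 42.68/60.083 = 0.71035 mol → 0.71035 mol Si, 1.42070 mol O.
Total oxygen = 2.82998 mol. Normalization factor = 4/2.82998 = 1.41344.
Al per 4 O = 0.70772 × 1.41344 = 1.000.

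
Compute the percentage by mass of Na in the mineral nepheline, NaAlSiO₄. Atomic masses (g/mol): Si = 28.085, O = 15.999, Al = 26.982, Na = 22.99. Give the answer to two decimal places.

M(NaAlSiO₄) = 142.053 g/mol.
Na contributes 1 × 22.99 = 22.990 g per mole.
22.990/142.053 = 0.1618 → 16.18%.

16.18 wt%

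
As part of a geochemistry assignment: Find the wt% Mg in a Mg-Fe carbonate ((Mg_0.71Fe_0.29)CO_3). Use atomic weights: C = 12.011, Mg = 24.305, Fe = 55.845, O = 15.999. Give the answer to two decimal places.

18.46 weight percent

M((Mg_0.71Fe_0.29)CO_3) = 93.460 g/mol.
Mg contributes 0.71 × 24.305 = 17.257 g per mole.
17.257/93.460 = 0.1846 → 18.46%.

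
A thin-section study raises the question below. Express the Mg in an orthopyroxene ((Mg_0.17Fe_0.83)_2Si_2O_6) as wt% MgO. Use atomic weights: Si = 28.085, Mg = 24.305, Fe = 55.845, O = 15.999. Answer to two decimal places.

Molar mass of (Mg_0.17Fe_0.83)_2Si_2O_6 = 0.34*24.305 + 1.66*55.845 + 2*28.085 + 6*15.999 = 253.130 g/mol.
Each formula unit contains 0.34 Mg, equivalent to 0.34/1 = 0.3400 mol MgO.
M(MgO) = 1×24.305 + 1×15.999 = 40.304 g/mol.
Mass of MgO per formula unit = 0.3400 × 40.304 = 13.703 g.
MgO wt% = 13.703 / 253.130 × 100 = 5.41%.

5.41 wt%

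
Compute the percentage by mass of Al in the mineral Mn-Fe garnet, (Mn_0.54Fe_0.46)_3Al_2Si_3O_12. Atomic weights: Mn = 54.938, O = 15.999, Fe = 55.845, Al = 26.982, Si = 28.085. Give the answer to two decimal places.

Formula mass = 1.62×54.938 + 1.38×55.845 + 2×26.982 + 3×28.085 + 12×15.999 = 496.273 g/mol, of which 53.964 g is Al.
So Al makes up 53.964/496.273 = 0.1087 of the mass, i.e. 10.87%.

10.87 weight percent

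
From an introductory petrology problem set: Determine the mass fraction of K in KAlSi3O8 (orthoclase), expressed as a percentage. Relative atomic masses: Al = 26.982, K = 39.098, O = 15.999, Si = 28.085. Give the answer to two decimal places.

14.05 wt%

M(KAlSi3O8) = 278.327 g/mol.
K contributes 1 × 39.098 = 39.098 g per mole.
39.098/278.327 = 0.1405 → 14.05%.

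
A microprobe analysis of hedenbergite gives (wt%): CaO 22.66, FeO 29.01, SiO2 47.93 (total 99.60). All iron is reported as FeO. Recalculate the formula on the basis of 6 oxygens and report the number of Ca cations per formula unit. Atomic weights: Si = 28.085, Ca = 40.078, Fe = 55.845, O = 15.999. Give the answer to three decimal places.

CaO: 22.66/56.077 = 0.40409 mol → 0.40409 mol Ca, 0.40409 mol O.
FeO: 29.01/71.844 = 0.40379 mol → 0.40379 mol Fe, 0.40379 mol O.
SiO2: 47.93/60.083 = 0.79773 mol → 0.79773 mol Si, 1.59546 mol O.
Total oxygen = 2.40334 mol. Normalization factor = 6/2.40334 = 2.49653.
Ca per 6 O = 0.40409 × 2.49653 = 1.009.

1.009 Ca apfu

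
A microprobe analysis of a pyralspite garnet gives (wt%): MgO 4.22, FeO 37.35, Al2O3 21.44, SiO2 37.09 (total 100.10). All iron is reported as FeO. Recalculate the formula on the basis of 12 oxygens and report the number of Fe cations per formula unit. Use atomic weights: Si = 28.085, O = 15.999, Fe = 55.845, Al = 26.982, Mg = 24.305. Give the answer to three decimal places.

2.505 Fe apfu

MgO: 4.22/40.304 = 0.10470 mol → 0.10470 mol Mg, 0.10470 mol O.
FeO: 37.35/71.844 = 0.51988 mol → 0.51988 mol Fe, 0.51988 mol O.
Al2O3: 21.44/101.961 = 0.21028 mol → 0.42056 mol Al, 0.63084 mol O.
SiO2: 37.09/60.083 = 0.61731 mol → 0.61731 mol Si, 1.23462 mol O.
Total oxygen = 2.49004 mol. Normalization factor = 12/2.49004 = 4.81920.
Fe per 12 O = 0.51988 × 4.81920 = 2.505.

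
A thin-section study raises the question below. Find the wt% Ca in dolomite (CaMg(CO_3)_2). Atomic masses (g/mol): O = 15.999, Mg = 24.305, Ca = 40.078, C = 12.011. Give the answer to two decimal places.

21.73 wt%

M(CaMg(CO_3)_2) = 184.399 g/mol.
Ca contributes 1 × 40.078 = 40.078 g per mole.
40.078/184.399 = 0.2173 → 21.73%.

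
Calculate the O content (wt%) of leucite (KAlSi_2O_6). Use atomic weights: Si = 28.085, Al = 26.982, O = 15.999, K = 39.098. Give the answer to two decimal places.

M(KAlSi_2O_6) = 218.244 g/mol.
O contributes 6 × 15.999 = 95.994 g per mole.
95.994/218.244 = 0.4398 → 43.98%.

43.98 wt%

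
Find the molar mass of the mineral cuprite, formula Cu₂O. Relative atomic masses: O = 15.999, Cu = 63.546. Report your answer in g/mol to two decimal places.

The formula mass is the sum 2(63.546) + 1(15.999).

143.09 g/mol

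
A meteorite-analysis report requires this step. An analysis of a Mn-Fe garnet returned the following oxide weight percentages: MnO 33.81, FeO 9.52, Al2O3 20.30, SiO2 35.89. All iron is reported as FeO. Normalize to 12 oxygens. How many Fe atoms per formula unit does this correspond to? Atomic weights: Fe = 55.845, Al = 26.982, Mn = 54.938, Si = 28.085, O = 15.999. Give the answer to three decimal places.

0.662 Fe apfu

MnO: 33.81/70.937 = 0.47662 mol → 0.47662 mol Mn, 0.47662 mol O.
FeO: 9.52/71.844 = 0.13251 mol → 0.13251 mol Fe, 0.13251 mol O.
Al2O3: 20.30/101.961 = 0.19910 mol → 0.39820 mol Al, 0.59730 mol O.
SiO2: 35.89/60.083 = 0.59734 mol → 0.59734 mol Si, 1.19468 mol O.
Total oxygen = 2.40111 mol. Normalization factor = 12/2.40111 = 4.99769.
Fe per 12 O = 0.13251 × 4.99769 = 0.662.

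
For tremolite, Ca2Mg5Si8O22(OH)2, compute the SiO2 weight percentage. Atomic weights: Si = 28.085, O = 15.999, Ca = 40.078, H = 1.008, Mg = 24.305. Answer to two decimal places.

59.17 wt%

Molar mass of Ca2Mg5Si8O22(OH)2 = 2*40.078 + 5*24.305 + 8*28.085 + 24*15.999 + 2*1.008 = 812.353 g/mol.
Each formula unit contains 8 Si, equivalent to 8/1 = 8.0000 mol SiO2.
M(SiO2) = 1×28.085 + 2×15.999 = 60.083 g/mol.
Mass of SiO2 per formula unit = 8.0000 × 60.083 = 480.664 g.
SiO2 wt% = 480.664 / 812.353 × 100 = 59.17%.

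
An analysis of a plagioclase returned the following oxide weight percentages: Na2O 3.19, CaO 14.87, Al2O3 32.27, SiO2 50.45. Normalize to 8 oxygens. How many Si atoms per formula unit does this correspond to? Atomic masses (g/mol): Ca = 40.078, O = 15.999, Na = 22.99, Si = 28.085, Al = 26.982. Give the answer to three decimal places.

2.281 Si apfu

3.19 wt% Na2O ÷ 61.979 g/mol = 0.05147 mol, giving 0.10294 Na and 0.05147 O.
14.87 wt% CaO ÷ 56.077 g/mol = 0.26517 mol, giving 0.26517 Ca and 0.26517 O.
32.27 wt% Al2O3 ÷ 101.961 g/mol = 0.31649 mol, giving 0.63298 Al and 0.94947 O.
50.45 wt% SiO2 ÷ 60.083 g/mol = 0.83967 mol, giving 0.83967 Si and 1.67934 O.
Oxygen sums to 2.94545; scaling by 8/2.94545 = 2.71605 puts the formula on 8 O.
Si: 0.83967 × 2.71605 = 2.281 atoms per formula unit.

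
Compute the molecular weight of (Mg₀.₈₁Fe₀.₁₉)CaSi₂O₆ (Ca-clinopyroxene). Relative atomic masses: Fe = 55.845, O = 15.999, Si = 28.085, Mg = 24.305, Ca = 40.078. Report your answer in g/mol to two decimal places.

222.54 g/mol

M = 0.81(24.305) + 0.19(55.845) + 1(40.078) + 2(28.085) + 6(15.999)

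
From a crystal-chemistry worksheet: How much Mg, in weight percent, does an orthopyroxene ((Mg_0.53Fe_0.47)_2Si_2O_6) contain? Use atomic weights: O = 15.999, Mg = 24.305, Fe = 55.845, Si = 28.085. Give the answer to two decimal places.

M((Mg_0.53Fe_0.47)_2Si_2O_6) = 230.422 g/mol.
Mg contributes 1.06 × 24.305 = 25.763 g per mole.
25.763/230.422 = 0.1118 → 11.18%.

11.18 weight percent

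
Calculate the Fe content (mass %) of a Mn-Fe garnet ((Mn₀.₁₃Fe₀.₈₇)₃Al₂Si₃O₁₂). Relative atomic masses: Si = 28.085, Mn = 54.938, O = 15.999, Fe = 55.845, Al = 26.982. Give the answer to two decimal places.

29.30 mass %

Formula mass = 0.39·54.938 + 2.61·55.845 + 2·26.982 + 3·28.085 + 12·15.999 = 497.388 g/mol, of which 145.755 g is Fe.
So Fe makes up 145.755/497.388 = 0.2930 of the mass, i.e. 29.30%.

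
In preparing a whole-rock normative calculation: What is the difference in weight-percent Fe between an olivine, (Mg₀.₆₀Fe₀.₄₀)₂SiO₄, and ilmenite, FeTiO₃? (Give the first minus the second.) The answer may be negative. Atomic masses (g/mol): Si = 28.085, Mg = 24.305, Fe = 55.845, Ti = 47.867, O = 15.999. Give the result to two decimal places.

M((Mg₀.₆₀Fe₀.₄₀)₂SiO₄) = 165.923 g/mol, so wt% Fe = 44.676/165.923 × 100 = 26.93%.
M(FeTiO₃) = 151.709 g/mol, so wt% Fe = 55.845/151.709 × 100 = 36.81%.
26.93 − 36.81 = -9.88 pp.

-9.88 percentage points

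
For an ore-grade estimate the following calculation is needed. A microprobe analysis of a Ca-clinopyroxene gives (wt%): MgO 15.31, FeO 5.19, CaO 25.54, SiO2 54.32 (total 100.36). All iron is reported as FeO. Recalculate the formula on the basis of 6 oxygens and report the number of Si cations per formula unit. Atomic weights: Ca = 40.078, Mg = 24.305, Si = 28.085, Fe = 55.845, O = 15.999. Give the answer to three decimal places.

1.997 Si apfu

15.31 wt% MgO ÷ 40.304 g/mol = 0.37986 mol, giving 0.37986 Mg and 0.37986 O.
5.19 wt% FeO ÷ 71.844 g/mol = 0.07224 mol, giving 0.07224 Fe and 0.07224 O.
25.54 wt% CaO ÷ 56.077 g/mol = 0.45545 mol, giving 0.45545 Ca and 0.45545 O.
54.32 wt% SiO2 ÷ 60.083 g/mol = 0.90408 mol, giving 0.90408 Si and 1.80816 O.
Oxygen sums to 2.71571; scaling by 6/2.71571 = 2.20937 puts the formula on 6 O.
Si: 0.90408 × 2.20937 = 1.997 atoms per formula unit.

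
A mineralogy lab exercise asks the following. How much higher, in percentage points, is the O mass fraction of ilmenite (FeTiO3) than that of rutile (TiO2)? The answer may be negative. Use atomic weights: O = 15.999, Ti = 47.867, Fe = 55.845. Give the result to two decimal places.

-8.43 percentage points

First mineral: 47.997 g O in 151.709 g formula = 31.64 wt% O.
Second mineral: 31.998 g O in 79.865 g formula = 40.07 wt% O.
31.64% − 40.07% gives a difference of -8.43 percentage points.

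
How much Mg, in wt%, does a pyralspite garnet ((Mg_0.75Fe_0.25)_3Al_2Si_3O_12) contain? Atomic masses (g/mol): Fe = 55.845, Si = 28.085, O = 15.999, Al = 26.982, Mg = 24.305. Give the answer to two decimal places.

M((Mg_0.75Fe_0.25)_3Al_2Si_3O_12) = 426.777 g/mol.
Mg contributes 2.25 × 24.305 = 54.686 g per mole.
54.686/426.777 = 0.1281 → 12.81%.

12.81 wt%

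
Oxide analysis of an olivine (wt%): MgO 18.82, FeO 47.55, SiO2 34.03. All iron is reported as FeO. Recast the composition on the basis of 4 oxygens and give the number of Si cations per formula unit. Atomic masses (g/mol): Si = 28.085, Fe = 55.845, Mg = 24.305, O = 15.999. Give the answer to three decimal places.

18.82 wt% MgO ÷ 40.304 g/mol = 0.46695 mol, giving 0.46695 Mg and 0.46695 O.
47.55 wt% FeO ÷ 71.844 g/mol = 0.66185 mol, giving 0.66185 Fe and 0.66185 O.
34.03 wt% SiO2 ÷ 60.083 g/mol = 0.56638 mol, giving 0.56638 Si and 1.13276 O.
Oxygen sums to 2.26156; scaling by 4/2.26156 = 1.76869 puts the formula on 4 O.
Si: 0.56638 × 1.76869 = 1.002 atoms per formula unit.

1.002 Si apfu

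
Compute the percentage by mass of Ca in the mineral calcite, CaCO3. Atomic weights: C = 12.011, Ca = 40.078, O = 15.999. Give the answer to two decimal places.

Molar mass of CaCO3: 1·40.078 + 1·12.011 + 3·15.999 = 100.086 g/mol.
Mass of Ca per formula unit: 1 × 40.078 = 40.078 g.
Weight fraction Ca = 40.078 / 100.086 = 0.4004.

40.04 wt%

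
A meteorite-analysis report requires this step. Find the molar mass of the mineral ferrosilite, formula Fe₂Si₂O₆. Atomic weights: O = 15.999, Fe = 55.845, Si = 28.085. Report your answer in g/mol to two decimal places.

263.85 g/mol

The formula mass is the sum 2·55.845 + 2·28.085 + 6·15.999.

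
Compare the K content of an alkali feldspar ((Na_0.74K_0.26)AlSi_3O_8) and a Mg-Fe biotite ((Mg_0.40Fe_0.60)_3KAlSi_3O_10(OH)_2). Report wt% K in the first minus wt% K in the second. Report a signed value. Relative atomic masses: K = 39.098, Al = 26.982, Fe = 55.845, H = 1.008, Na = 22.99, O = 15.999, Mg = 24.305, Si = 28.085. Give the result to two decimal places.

-4.43 percentage points

M((Na_0.74K_0.26)AlSi_3O_8) = 266.407 g/mol, so wt% K = 10.165/266.407 × 100 = 3.82%.
M((Mg_0.40Fe_0.60)_3KAlSi_3O_10(OH)_2) = 474.026 g/mol, so wt% K = 39.098/474.026 × 100 = 8.25%.
3.82 − 8.25 = -4.43 pp.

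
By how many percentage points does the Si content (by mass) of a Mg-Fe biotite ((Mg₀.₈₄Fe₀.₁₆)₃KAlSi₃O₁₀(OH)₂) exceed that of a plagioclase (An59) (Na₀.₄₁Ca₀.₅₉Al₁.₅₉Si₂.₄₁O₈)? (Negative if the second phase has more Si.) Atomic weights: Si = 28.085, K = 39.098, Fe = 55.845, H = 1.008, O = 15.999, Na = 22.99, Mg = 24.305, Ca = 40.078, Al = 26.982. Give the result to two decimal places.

-5.43 percentage points

Si in (Mg₀.₈₄Fe₀.₁₆)₃KAlSi₃O₁₀(OH)₂: molar mass 432.393 g/mol; 3×28.085 = 84.255 g → 19.49 wt%.
Si in Na₀.₄₁Ca₀.₅₉Al₁.₅₉Si₂.₄₁O₈: molar mass 271.650 g/mol; 2.41×28.085 = 67.685 g → 24.92 wt%.
Difference = 19.49 − 24.92 = -5.43 percentage points.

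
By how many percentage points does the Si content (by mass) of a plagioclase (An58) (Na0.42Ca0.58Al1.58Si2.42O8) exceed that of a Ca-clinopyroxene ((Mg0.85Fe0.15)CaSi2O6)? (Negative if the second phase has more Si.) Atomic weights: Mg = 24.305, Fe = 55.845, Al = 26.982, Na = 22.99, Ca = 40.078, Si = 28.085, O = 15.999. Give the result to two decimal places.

-0.35 percentage points

M(Na0.42Ca0.58Al1.58Si2.42O8) = 271.490 g/mol, so wt% Si = 67.966/271.490 × 100 = 25.03%.
M((Mg0.85Fe0.15)CaSi2O6) = 221.278 g/mol, so wt% Si = 56.170/221.278 × 100 = 25.38%.
25.03 − 25.38 = -0.35 pp.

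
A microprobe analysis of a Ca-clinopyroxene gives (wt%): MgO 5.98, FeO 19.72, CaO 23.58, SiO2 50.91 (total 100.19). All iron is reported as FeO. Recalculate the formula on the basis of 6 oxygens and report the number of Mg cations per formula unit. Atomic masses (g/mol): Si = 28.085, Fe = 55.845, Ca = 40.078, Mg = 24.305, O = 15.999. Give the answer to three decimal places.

5.98 wt% MgO ÷ 40.304 g/mol = 0.14837 mol, giving 0.14837 Mg and 0.14837 O.
19.72 wt% FeO ÷ 71.844 g/mol = 0.27448 mol, giving 0.27448 Fe and 0.27448 O.
23.58 wt% CaO ÷ 56.077 g/mol = 0.42049 mol, giving 0.42049 Ca and 0.42049 O.
50.91 wt% SiO2 ÷ 60.083 g/mol = 0.84733 mol, giving 0.84733 Si and 1.69466 O.
Oxygen sums to 2.53800; scaling by 6/2.53800 = 2.36407 puts the formula on 6 O.
Mg: 0.14837 × 2.36407 = 0.351 atoms per formula unit.

0.351 Mg apfu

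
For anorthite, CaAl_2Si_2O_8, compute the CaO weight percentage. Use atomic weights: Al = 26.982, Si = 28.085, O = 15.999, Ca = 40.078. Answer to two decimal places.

20.16 wt%

Molar mass of CaAl_2Si_2O_8 = 1×40.078 + 2×26.982 + 2×28.085 + 8×15.999 = 278.204 g/mol.
Each formula unit contains 1 Ca, equivalent to 1/1 = 1.0000 mol CaO.
M(CaO) = 1×40.078 + 1×15.999 = 56.077 g/mol.
Mass of CaO per formula unit = 1.0000 × 56.077 = 56.077 g.
CaO wt% = 56.077 / 278.204 × 100 = 20.16%.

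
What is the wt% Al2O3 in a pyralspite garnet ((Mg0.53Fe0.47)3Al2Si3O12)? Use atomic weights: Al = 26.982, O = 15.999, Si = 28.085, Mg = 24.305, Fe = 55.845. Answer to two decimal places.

Formula mass = 447.593 g/mol.
2 Al → 1.0000 mol Al2O3 per formula unit; M(Al2O3) = 101.961, so Al2O3 mass = 101.961 g.
101.961/447.593 × 100 = 22.78 wt%.

22.78 wt%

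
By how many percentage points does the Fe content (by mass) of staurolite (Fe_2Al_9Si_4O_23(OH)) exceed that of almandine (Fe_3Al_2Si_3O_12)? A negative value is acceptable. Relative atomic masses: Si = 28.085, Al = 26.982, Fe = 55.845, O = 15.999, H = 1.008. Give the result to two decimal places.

-20.55 percentage points

First mineral: 111.690 g Fe in 851.852 g formula = 13.11 wt% Fe.
Second mineral: 167.535 g Fe in 497.742 g formula = 33.66 wt% Fe.
13.11% − 33.66% gives a difference of -20.55 percentage points.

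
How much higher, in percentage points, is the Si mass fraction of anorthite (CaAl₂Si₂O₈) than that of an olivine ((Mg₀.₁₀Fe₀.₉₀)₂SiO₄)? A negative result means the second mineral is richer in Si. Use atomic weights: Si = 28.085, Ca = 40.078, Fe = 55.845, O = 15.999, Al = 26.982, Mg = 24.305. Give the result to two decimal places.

5.97 percentage points

M(CaAl₂Si₂O₈) = 278.204 g/mol, so wt% Si = 56.170/278.204 × 100 = 20.19%.
M((Mg₀.₁₀Fe₀.₉₀)₂SiO₄) = 197.463 g/mol, so wt% Si = 28.085/197.463 × 100 = 14.22%.
20.19 − 14.22 = 5.97 pp.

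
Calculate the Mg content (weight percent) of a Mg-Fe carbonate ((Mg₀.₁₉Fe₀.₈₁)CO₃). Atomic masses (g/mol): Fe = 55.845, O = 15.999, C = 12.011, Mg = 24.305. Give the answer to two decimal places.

M((Mg₀.₁₉Fe₀.₈₁)CO₃) = 109.860 g/mol.
Mg contributes 0.19 × 24.305 = 4.618 g per mole.
4.618/109.860 = 0.0420 → 4.20%.

4.20 weight percent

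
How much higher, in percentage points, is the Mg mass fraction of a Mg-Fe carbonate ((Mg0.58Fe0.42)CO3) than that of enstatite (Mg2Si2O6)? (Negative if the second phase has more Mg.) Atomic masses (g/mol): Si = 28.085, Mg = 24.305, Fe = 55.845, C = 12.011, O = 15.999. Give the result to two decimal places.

-9.76 percentage points

Mg in (Mg0.58Fe0.42)CO3: molar mass 97.560 g/mol; 0.58×24.305 = 14.097 g → 14.45 wt%.
Mg in Mg2Si2O6: molar mass 200.774 g/mol; 2×24.305 = 48.610 g → 24.21 wt%.
Difference = 14.45 − 24.21 = -9.76 percentage points.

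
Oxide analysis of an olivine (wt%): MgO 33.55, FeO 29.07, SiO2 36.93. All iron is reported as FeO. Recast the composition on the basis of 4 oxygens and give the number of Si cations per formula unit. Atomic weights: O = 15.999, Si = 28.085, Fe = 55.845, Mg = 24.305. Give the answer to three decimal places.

MgO (M=40.304): mol = 0.83242; Mg = 0.83242, O = 0.83242.
FeO (M=71.844): mol = 0.40463; Fe = 0.40463, O = 0.40463.
SiO2 (M=60.083): mol = 0.61465; Si = 0.61465, O = 1.22930.
ΣO = 2.46635; factor = 4/ΣO = 1.62183.
Si apfu = 0.61465 × 1.62183 = 0.997.

0.997 Si apfu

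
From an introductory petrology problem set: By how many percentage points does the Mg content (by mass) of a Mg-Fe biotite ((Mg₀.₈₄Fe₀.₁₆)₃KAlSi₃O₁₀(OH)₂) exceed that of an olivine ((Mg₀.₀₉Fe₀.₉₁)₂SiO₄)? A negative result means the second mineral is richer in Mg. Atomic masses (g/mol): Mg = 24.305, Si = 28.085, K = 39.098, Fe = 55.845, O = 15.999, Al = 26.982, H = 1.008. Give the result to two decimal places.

Mg in (Mg₀.₈₄Fe₀.₁₆)₃KAlSi₃O₁₀(OH)₂: molar mass 432.393 g/mol; 2.52×24.305 = 61.249 g → 14.17 wt%.
Mg in (Mg₀.₀₉Fe₀.₉₁)₂SiO₄: molar mass 198.094 g/mol; 0.18×24.305 = 4.375 g → 2.21 wt%.
Difference = 14.17 − 2.21 = 11.96 percentage points.

11.96 percentage points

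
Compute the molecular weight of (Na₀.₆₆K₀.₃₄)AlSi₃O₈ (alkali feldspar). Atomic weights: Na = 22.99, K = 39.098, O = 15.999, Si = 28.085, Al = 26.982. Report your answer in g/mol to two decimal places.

The formula mass is the sum 0.66*22.99 + 0.34*39.098 + 1*26.982 + 3*28.085 + 8*15.999.

267.70 g/mol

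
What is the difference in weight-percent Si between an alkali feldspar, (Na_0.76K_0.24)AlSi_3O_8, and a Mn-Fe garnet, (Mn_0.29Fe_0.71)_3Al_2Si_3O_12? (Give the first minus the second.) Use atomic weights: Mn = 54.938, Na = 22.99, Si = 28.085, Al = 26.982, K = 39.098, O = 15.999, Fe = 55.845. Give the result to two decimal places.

First mineral: 84.255 g Si in 266.085 g formula = 31.66 wt% Si.
Second mineral: 84.255 g Si in 496.953 g formula = 16.95 wt% Si.
31.66% − 16.95% gives a difference of 14.71 percentage points.

14.71 percentage points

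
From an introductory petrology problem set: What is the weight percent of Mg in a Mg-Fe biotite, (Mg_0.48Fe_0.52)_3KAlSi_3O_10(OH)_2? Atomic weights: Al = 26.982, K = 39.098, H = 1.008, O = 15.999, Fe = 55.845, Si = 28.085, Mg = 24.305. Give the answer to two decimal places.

Formula mass = 1.44*24.305 + 1.56*55.845 + 1*39.098 + 1*26.982 + 3*28.085 + 12*15.999 + 2*1.008 = 466.456 g/mol, of which 34.999 g is Mg.
So Mg makes up 34.999/466.456 = 0.0750 of the mass, i.e. 7.50%.

7.50 wt%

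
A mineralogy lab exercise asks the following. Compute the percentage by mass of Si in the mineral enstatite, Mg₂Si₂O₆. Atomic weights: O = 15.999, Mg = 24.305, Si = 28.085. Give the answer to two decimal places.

Molar mass of Mg₂Si₂O₆: 2·24.305 + 2·28.085 + 6·15.999 = 200.774 g/mol.
Mass of Si per formula unit: 2 × 28.085 = 56.170 g.
Weight fraction Si = 56.170 / 200.774 = 0.2798.

27.98 weight percent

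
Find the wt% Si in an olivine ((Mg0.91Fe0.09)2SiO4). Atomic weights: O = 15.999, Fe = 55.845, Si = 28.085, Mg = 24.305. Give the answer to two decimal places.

19.19 wt%

Molar mass of (Mg0.91Fe0.09)2SiO4: 1.82×24.305 + 0.18×55.845 + 1×28.085 + 4×15.999 = 146.368 g/mol.
Mass of Si per formula unit: 1 × 28.085 = 28.085 g.
Weight fraction Si = 28.085 / 146.368 = 0.1919.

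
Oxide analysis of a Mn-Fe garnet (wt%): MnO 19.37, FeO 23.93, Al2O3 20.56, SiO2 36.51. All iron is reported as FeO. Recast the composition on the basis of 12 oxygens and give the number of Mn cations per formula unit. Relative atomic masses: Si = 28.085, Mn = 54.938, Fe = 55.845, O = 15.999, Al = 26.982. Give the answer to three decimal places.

MnO (M=70.937): mol = 0.27306; Mn = 0.27306, O = 0.27306.
FeO (M=71.844): mol = 0.33308; Fe = 0.33308, O = 0.33308.
Al2O3 (M=101.961): mol = 0.20165; Al = 0.40330, O = 0.60495.
SiO2 (M=60.083): mol = 0.60766; Si = 0.60766, O = 1.21532.
ΣO = 2.42641; factor = 12/ΣO = 4.94558.
Mn apfu = 0.27306 × 4.94558 = 1.350.

1.350 Mn apfu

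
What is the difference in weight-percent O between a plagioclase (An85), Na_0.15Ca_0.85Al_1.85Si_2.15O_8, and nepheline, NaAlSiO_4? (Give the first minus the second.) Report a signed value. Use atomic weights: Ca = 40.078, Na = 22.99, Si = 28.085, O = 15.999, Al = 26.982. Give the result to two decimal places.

M(Na_0.15Ca_0.85Al_1.85Si_2.15O_8) = 275.806 g/mol, so wt% O = 127.992/275.806 × 100 = 46.41%.
M(NaAlSiO_4) = 142.053 g/mol, so wt% O = 63.996/142.053 × 100 = 45.05%.
46.41 − 45.05 = 1.36 pp.

1.36 percentage points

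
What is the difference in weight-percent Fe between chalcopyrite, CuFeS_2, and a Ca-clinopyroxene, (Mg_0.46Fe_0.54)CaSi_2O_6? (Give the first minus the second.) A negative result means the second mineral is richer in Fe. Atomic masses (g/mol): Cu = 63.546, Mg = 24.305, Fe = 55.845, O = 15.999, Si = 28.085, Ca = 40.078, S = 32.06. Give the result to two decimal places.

17.52 percentage points

First mineral: 55.845 g Fe in 183.511 g formula = 30.43 wt% Fe.
Second mineral: 30.156 g Fe in 233.579 g formula = 12.91 wt% Fe.
30.43% − 12.91% gives a difference of 17.52 percentage points.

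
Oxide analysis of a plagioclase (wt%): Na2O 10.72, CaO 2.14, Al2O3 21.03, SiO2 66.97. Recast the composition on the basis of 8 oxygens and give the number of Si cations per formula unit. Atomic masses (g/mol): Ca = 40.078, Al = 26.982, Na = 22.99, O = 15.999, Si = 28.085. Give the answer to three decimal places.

2.915 Si apfu

10.72 wt% Na2O ÷ 61.979 g/mol = 0.17296 mol, giving 0.34592 Na and 0.17296 O.
2.14 wt% CaO ÷ 56.077 g/mol = 0.03816 mol, giving 0.03816 Ca and 0.03816 O.
21.03 wt% Al2O3 ÷ 101.961 g/mol = 0.20626 mol, giving 0.41252 Al and 0.61878 O.
66.97 wt% SiO2 ÷ 60.083 g/mol = 1.11462 mol, giving 1.11462 Si and 2.22924 O.
Oxygen sums to 3.05914; scaling by 8/3.05914 = 2.61511 puts the formula on 8 O.
Si: 1.11462 × 2.61511 = 2.915 atoms per formula unit.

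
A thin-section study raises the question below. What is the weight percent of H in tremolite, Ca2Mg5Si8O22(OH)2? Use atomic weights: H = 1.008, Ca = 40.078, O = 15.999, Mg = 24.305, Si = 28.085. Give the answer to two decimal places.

Formula mass = 2×40.078 + 5×24.305 + 8×28.085 + 24×15.999 + 2×1.008 = 812.353 g/mol, of which 2.016 g is H.
So H makes up 2.016/812.353 = 0.0025 of the mass, i.e. 0.25%.

0.25 wt%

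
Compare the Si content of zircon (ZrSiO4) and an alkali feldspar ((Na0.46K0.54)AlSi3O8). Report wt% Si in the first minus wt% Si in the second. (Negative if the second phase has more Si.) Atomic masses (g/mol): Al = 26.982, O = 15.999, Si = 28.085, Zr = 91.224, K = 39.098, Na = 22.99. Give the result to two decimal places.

First mineral: 28.085 g Si in 183.305 g formula = 15.32 wt% Si.
Second mineral: 84.255 g Si in 270.917 g formula = 31.10 wt% Si.
15.32% − 31.10% gives a difference of -15.78 percentage points.

-15.78 percentage points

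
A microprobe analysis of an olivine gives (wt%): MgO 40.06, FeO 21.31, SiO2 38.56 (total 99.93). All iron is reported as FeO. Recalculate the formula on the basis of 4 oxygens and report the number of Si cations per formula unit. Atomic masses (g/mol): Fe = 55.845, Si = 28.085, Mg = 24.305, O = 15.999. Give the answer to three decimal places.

0.997 Si apfu

MgO (M=40.304): mol = 0.99395; Mg = 0.99395, O = 0.99395.
FeO (M=71.844): mol = 0.29661; Fe = 0.29661, O = 0.29661.
SiO2 (M=60.083): mol = 0.64178; Si = 0.64178, O = 1.28356.
ΣO = 2.57412; factor = 4/ΣO = 1.55393.
Si apfu = 0.64178 × 1.55393 = 0.997.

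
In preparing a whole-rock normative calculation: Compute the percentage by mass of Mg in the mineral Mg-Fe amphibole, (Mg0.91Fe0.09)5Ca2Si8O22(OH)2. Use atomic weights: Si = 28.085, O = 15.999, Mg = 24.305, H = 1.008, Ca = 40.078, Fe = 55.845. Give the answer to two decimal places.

Formula mass = 4.55*24.305 + 0.45*55.845 + 2*40.078 + 8*28.085 + 24*15.999 + 2*1.008 = 826.546 g/mol, of which 110.588 g is Mg.
So Mg makes up 110.588/826.546 = 0.1338 of the mass, i.e. 13.38%.

13.38 weight percent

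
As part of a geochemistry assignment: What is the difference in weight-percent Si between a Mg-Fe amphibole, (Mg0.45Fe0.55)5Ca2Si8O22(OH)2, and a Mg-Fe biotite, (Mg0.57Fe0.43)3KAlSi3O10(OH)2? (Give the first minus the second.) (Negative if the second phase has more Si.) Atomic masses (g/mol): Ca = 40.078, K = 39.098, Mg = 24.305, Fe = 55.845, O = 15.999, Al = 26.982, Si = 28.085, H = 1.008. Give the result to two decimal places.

6.59 percentage points

M((Mg0.45Fe0.55)5Ca2Si8O22(OH)2) = 899.088 g/mol, so wt% Si = 224.680/899.088 × 100 = 24.99%.
M((Mg0.57Fe0.43)3KAlSi3O10(OH)2) = 457.941 g/mol, so wt% Si = 84.255/457.941 × 100 = 18.40%.
24.99 − 18.40 = 6.59 pp.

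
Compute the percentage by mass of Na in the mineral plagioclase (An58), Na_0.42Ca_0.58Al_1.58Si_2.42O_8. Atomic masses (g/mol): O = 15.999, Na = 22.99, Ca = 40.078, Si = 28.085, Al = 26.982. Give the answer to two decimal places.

3.56 wt%

Formula mass = 0.42*22.99 + 0.58*40.078 + 1.58*26.982 + 2.42*28.085 + 8*15.999 = 271.490 g/mol, of which 9.656 g is Na.
So Na makes up 9.656/271.490 = 0.0356 of the mass, i.e. 3.56%.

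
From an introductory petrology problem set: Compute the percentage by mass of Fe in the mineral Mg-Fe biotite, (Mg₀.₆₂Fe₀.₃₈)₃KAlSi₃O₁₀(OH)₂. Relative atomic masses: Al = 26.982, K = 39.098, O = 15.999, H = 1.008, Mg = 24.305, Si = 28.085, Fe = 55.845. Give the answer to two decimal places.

14.05 weight percent

Formula mass = 1.86·24.305 + 1.14·55.845 + 1·39.098 + 1·26.982 + 3·28.085 + 12·15.999 + 2·1.008 = 453.210 g/mol, of which 63.663 g is Fe.
So Fe makes up 63.663/453.210 = 0.1405 of the mass, i.e. 14.05%.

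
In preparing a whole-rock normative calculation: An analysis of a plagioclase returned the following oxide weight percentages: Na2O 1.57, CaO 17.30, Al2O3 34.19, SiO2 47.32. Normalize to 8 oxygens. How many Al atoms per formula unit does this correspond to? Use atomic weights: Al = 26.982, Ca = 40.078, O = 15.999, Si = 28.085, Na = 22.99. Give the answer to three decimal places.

1.841 Al apfu

Na2O (M=61.979): mol = 0.02533; Na = 0.05066, O = 0.02533.
CaO (M=56.077): mol = 0.30850; Ca = 0.30850, O = 0.30850.
Al2O3 (M=101.961): mol = 0.33532; Al = 0.67064, O = 1.00596.
SiO2 (M=60.083): mol = 0.78758; Si = 0.78758, O = 1.57516.
ΣO = 2.91495; factor = 8/ΣO = 2.74447.
Al apfu = 0.67064 × 2.74447 = 1.841.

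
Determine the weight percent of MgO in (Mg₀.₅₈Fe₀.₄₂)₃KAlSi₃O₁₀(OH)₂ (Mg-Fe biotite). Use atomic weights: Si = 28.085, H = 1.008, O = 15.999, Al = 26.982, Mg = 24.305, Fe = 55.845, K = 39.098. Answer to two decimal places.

Formula mass = 456.994 g/mol.
1.74 Mg → 1.7400 mol MgO per formula unit; M(MgO) = 40.304, so MgO mass = 70.129 g.
70.129/456.994 × 100 = 15.35 wt%.

15.35 wt%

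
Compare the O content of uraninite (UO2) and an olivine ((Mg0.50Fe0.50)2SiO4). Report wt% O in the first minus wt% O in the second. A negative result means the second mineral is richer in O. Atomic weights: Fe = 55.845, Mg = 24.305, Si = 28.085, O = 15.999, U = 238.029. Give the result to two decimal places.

O in UO2: molar mass 270.027 g/mol; 2×15.999 = 31.998 g → 11.85 wt%.
O in (Mg0.50Fe0.50)2SiO4: molar mass 172.231 g/mol; 4×15.999 = 63.996 g → 37.16 wt%.
Difference = 11.85 − 37.16 = -25.31 percentage points.

-25.31 percentage points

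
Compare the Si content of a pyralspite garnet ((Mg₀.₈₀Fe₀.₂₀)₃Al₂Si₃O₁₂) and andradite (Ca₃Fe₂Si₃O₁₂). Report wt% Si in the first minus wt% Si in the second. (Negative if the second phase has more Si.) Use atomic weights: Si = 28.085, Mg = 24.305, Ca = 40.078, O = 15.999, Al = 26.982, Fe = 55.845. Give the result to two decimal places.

3.38 percentage points

Si in (Mg₀.₈₀Fe₀.₂₀)₃Al₂Si₃O₁₂: molar mass 422.046 g/mol; 3×28.085 = 84.255 g → 19.96 wt%.
Si in Ca₃Fe₂Si₃O₁₂: molar mass 508.167 g/mol; 3×28.085 = 84.255 g → 16.58 wt%.
Difference = 19.96 − 16.58 = 3.38 percentage points.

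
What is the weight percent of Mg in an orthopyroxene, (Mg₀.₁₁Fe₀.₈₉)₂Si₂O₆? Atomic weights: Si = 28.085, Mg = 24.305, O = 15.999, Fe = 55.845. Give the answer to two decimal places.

2.08 mass %

Formula mass = 0.22·24.305 + 1.78·55.845 + 2·28.085 + 6·15.999 = 256.915 g/mol, of which 5.347 g is Mg.
So Mg makes up 5.347/256.915 = 0.0208 of the mass, i.e. 2.08%.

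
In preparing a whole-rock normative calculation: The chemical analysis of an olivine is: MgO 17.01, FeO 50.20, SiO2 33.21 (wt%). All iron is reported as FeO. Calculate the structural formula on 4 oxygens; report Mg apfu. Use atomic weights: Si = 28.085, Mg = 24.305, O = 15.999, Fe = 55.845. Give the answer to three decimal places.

MgO: 17.01/40.304 = 0.42204 mol → 0.42204 mol Mg, 0.42204 mol O.
FeO: 50.20/71.844 = 0.69874 mol → 0.69874 mol Fe, 0.69874 mol O.
SiO2: 33.21/60.083 = 0.55274 mol → 0.55274 mol Si, 1.10548 mol O.
Total oxygen = 2.22626 mol. Normalization factor = 4/2.22626 = 1.79674.
Mg per 4 O = 0.42204 × 1.79674 = 0.758.

0.758 Mg apfu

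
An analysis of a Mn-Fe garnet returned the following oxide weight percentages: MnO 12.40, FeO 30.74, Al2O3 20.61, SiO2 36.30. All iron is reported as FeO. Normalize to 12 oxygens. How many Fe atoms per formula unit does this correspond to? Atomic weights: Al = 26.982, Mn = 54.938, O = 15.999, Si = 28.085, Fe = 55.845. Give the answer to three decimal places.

12.40 wt% MnO ÷ 70.937 g/mol = 0.17480 mol, giving 0.17480 Mn and 0.17480 O.
30.74 wt% FeO ÷ 71.844 g/mol = 0.42787 mol, giving 0.42787 Fe and 0.42787 O.
20.61 wt% Al2O3 ÷ 101.961 g/mol = 0.20214 mol, giving 0.40428 Al and 0.60642 O.
36.30 wt% SiO2 ÷ 60.083 g/mol = 0.60416 mol, giving 0.60416 Si and 1.20832 O.
Oxygen sums to 2.41741; scaling by 12/2.41741 = 4.96399 puts the formula on 12 O.
Fe: 0.42787 × 4.96399 = 2.124 atoms per formula unit.

2.124 Fe apfu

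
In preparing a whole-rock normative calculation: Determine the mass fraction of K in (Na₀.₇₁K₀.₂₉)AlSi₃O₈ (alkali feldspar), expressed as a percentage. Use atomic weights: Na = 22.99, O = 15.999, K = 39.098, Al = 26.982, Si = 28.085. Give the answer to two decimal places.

Formula mass = 0.71*22.99 + 0.29*39.098 + 1*26.982 + 3*28.085 + 8*15.999 = 266.890 g/mol, of which 11.338 g is K.
So K makes up 11.338/266.890 = 0.0425 of the mass, i.e. 4.25%.

4.25 wt%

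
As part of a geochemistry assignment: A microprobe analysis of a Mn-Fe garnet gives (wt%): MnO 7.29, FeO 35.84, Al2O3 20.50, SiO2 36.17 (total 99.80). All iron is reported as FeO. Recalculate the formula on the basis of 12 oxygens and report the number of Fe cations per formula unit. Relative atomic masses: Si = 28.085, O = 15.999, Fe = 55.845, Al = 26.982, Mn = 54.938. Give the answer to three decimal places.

MnO: 7.29/70.937 = 0.10277 mol → 0.10277 mol Mn, 0.10277 mol O.
FeO: 35.84/71.844 = 0.49886 mol → 0.49886 mol Fe, 0.49886 mol O.
Al2O3: 20.50/101.961 = 0.20106 mol → 0.40212 mol Al, 0.60318 mol O.
SiO2: 36.17/60.083 = 0.60200 mol → 0.60200 mol Si, 1.20400 mol O.
Total oxygen = 2.40881 mol. Normalization factor = 12/2.40881 = 4.98171.
Fe per 12 O = 0.49886 × 4.98171 = 2.485.

2.485 Fe apfu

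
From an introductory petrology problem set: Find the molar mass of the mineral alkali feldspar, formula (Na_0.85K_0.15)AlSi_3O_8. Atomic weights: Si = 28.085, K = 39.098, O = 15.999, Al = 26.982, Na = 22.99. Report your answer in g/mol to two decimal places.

264.64 g/mol

The formula mass is the sum 0.85·22.99 + 0.15·39.098 + 1·26.982 + 3·28.085 + 8·15.999.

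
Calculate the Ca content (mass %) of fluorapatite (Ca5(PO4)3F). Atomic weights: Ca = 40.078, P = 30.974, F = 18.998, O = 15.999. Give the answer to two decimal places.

Molar mass of Ca5(PO4)3F: 5·40.078 + 3·30.974 + 12·15.999 + 1·18.998 = 504.298 g/mol.
Mass of Ca per formula unit: 5 × 40.078 = 200.390 g.
Weight fraction Ca = 200.390 / 504.298 = 0.3974.

39.74 mass %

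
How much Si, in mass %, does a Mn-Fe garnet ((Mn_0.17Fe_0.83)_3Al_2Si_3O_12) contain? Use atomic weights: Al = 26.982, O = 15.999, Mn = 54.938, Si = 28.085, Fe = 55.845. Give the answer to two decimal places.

16.94 mass %

Formula mass = 0.51·54.938 + 2.49·55.845 + 2·26.982 + 3·28.085 + 12·15.999 = 497.279 g/mol, of which 84.255 g is Si.
So Si makes up 84.255/497.279 = 0.1694 of the mass, i.e. 16.94%.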